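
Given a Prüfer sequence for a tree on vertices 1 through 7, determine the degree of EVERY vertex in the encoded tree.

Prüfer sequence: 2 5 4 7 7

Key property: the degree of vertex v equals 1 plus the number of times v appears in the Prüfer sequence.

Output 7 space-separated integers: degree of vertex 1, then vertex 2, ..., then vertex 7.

Answer: 1 2 1 2 2 1 3

Derivation:
p_1 = 2: count[2] becomes 1
p_2 = 5: count[5] becomes 1
p_3 = 4: count[4] becomes 1
p_4 = 7: count[7] becomes 1
p_5 = 7: count[7] becomes 2
Degrees (1 + count): deg[1]=1+0=1, deg[2]=1+1=2, deg[3]=1+0=1, deg[4]=1+1=2, deg[5]=1+1=2, deg[6]=1+0=1, deg[7]=1+2=3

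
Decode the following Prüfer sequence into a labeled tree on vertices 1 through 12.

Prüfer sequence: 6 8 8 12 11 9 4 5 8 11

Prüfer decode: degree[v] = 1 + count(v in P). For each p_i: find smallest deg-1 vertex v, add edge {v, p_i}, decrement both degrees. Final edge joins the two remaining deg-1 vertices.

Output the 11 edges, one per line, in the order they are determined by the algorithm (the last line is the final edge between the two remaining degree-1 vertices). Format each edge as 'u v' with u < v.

Initial degrees: {1:1, 2:1, 3:1, 4:2, 5:2, 6:2, 7:1, 8:4, 9:2, 10:1, 11:3, 12:2}
Step 1: smallest deg-1 vertex = 1, p_1 = 6. Add edge {1,6}. Now deg[1]=0, deg[6]=1.
Step 2: smallest deg-1 vertex = 2, p_2 = 8. Add edge {2,8}. Now deg[2]=0, deg[8]=3.
Step 3: smallest deg-1 vertex = 3, p_3 = 8. Add edge {3,8}. Now deg[3]=0, deg[8]=2.
Step 4: smallest deg-1 vertex = 6, p_4 = 12. Add edge {6,12}. Now deg[6]=0, deg[12]=1.
Step 5: smallest deg-1 vertex = 7, p_5 = 11. Add edge {7,11}. Now deg[7]=0, deg[11]=2.
Step 6: smallest deg-1 vertex = 10, p_6 = 9. Add edge {9,10}. Now deg[10]=0, deg[9]=1.
Step 7: smallest deg-1 vertex = 9, p_7 = 4. Add edge {4,9}. Now deg[9]=0, deg[4]=1.
Step 8: smallest deg-1 vertex = 4, p_8 = 5. Add edge {4,5}. Now deg[4]=0, deg[5]=1.
Step 9: smallest deg-1 vertex = 5, p_9 = 8. Add edge {5,8}. Now deg[5]=0, deg[8]=1.
Step 10: smallest deg-1 vertex = 8, p_10 = 11. Add edge {8,11}. Now deg[8]=0, deg[11]=1.
Final: two remaining deg-1 vertices are 11, 12. Add edge {11,12}.

Answer: 1 6
2 8
3 8
6 12
7 11
9 10
4 9
4 5
5 8
8 11
11 12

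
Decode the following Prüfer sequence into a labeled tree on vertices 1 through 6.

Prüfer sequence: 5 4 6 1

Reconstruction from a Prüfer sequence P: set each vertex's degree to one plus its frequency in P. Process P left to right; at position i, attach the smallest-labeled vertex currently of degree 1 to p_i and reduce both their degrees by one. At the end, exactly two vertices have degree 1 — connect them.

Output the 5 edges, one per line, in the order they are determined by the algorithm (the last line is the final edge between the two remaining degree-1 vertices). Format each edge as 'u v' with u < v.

Answer: 2 5
3 4
4 6
1 5
1 6

Derivation:
Initial degrees: {1:2, 2:1, 3:1, 4:2, 5:2, 6:2}
Step 1: smallest deg-1 vertex = 2, p_1 = 5. Add edge {2,5}. Now deg[2]=0, deg[5]=1.
Step 2: smallest deg-1 vertex = 3, p_2 = 4. Add edge {3,4}. Now deg[3]=0, deg[4]=1.
Step 3: smallest deg-1 vertex = 4, p_3 = 6. Add edge {4,6}. Now deg[4]=0, deg[6]=1.
Step 4: smallest deg-1 vertex = 5, p_4 = 1. Add edge {1,5}. Now deg[5]=0, deg[1]=1.
Final: two remaining deg-1 vertices are 1, 6. Add edge {1,6}.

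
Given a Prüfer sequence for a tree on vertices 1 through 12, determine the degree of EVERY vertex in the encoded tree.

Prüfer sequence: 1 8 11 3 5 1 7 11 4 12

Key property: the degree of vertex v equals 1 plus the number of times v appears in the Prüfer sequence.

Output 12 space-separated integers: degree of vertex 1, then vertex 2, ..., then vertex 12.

Answer: 3 1 2 2 2 1 2 2 1 1 3 2

Derivation:
p_1 = 1: count[1] becomes 1
p_2 = 8: count[8] becomes 1
p_3 = 11: count[11] becomes 1
p_4 = 3: count[3] becomes 1
p_5 = 5: count[5] becomes 1
p_6 = 1: count[1] becomes 2
p_7 = 7: count[7] becomes 1
p_8 = 11: count[11] becomes 2
p_9 = 4: count[4] becomes 1
p_10 = 12: count[12] becomes 1
Degrees (1 + count): deg[1]=1+2=3, deg[2]=1+0=1, deg[3]=1+1=2, deg[4]=1+1=2, deg[5]=1+1=2, deg[6]=1+0=1, deg[7]=1+1=2, deg[8]=1+1=2, deg[9]=1+0=1, deg[10]=1+0=1, deg[11]=1+2=3, deg[12]=1+1=2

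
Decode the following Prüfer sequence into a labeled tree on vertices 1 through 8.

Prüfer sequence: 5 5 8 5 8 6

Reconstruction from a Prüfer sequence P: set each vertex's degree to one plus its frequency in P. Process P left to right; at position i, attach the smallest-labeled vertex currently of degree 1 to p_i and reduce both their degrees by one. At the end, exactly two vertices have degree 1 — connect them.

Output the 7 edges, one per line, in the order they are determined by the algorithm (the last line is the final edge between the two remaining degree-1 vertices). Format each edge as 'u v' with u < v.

Initial degrees: {1:1, 2:1, 3:1, 4:1, 5:4, 6:2, 7:1, 8:3}
Step 1: smallest deg-1 vertex = 1, p_1 = 5. Add edge {1,5}. Now deg[1]=0, deg[5]=3.
Step 2: smallest deg-1 vertex = 2, p_2 = 5. Add edge {2,5}. Now deg[2]=0, deg[5]=2.
Step 3: smallest deg-1 vertex = 3, p_3 = 8. Add edge {3,8}. Now deg[3]=0, deg[8]=2.
Step 4: smallest deg-1 vertex = 4, p_4 = 5. Add edge {4,5}. Now deg[4]=0, deg[5]=1.
Step 5: smallest deg-1 vertex = 5, p_5 = 8. Add edge {5,8}. Now deg[5]=0, deg[8]=1.
Step 6: smallest deg-1 vertex = 7, p_6 = 6. Add edge {6,7}. Now deg[7]=0, deg[6]=1.
Final: two remaining deg-1 vertices are 6, 8. Add edge {6,8}.

Answer: 1 5
2 5
3 8
4 5
5 8
6 7
6 8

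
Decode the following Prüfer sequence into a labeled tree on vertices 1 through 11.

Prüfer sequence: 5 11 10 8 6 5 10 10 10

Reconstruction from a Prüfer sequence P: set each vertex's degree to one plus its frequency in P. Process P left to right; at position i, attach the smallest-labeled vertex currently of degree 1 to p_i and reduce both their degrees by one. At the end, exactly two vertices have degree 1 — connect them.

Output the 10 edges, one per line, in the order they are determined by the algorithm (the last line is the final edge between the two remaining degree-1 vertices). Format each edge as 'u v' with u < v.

Answer: 1 5
2 11
3 10
4 8
6 7
5 6
5 10
8 10
9 10
10 11

Derivation:
Initial degrees: {1:1, 2:1, 3:1, 4:1, 5:3, 6:2, 7:1, 8:2, 9:1, 10:5, 11:2}
Step 1: smallest deg-1 vertex = 1, p_1 = 5. Add edge {1,5}. Now deg[1]=0, deg[5]=2.
Step 2: smallest deg-1 vertex = 2, p_2 = 11. Add edge {2,11}. Now deg[2]=0, deg[11]=1.
Step 3: smallest deg-1 vertex = 3, p_3 = 10. Add edge {3,10}. Now deg[3]=0, deg[10]=4.
Step 4: smallest deg-1 vertex = 4, p_4 = 8. Add edge {4,8}. Now deg[4]=0, deg[8]=1.
Step 5: smallest deg-1 vertex = 7, p_5 = 6. Add edge {6,7}. Now deg[7]=0, deg[6]=1.
Step 6: smallest deg-1 vertex = 6, p_6 = 5. Add edge {5,6}. Now deg[6]=0, deg[5]=1.
Step 7: smallest deg-1 vertex = 5, p_7 = 10. Add edge {5,10}. Now deg[5]=0, deg[10]=3.
Step 8: smallest deg-1 vertex = 8, p_8 = 10. Add edge {8,10}. Now deg[8]=0, deg[10]=2.
Step 9: smallest deg-1 vertex = 9, p_9 = 10. Add edge {9,10}. Now deg[9]=0, deg[10]=1.
Final: two remaining deg-1 vertices are 10, 11. Add edge {10,11}.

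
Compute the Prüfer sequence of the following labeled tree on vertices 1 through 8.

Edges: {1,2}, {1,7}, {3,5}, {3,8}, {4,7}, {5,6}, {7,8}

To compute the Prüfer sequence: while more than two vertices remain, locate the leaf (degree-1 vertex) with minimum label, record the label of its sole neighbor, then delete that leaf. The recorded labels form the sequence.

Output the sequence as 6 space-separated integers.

Answer: 1 7 7 5 3 8

Derivation:
Step 1: leaves = {2,4,6}. Remove smallest leaf 2, emit neighbor 1.
Step 2: leaves = {1,4,6}. Remove smallest leaf 1, emit neighbor 7.
Step 3: leaves = {4,6}. Remove smallest leaf 4, emit neighbor 7.
Step 4: leaves = {6,7}. Remove smallest leaf 6, emit neighbor 5.
Step 5: leaves = {5,7}. Remove smallest leaf 5, emit neighbor 3.
Step 6: leaves = {3,7}. Remove smallest leaf 3, emit neighbor 8.
Done: 2 vertices remain (7, 8). Sequence = [1 7 7 5 3 8]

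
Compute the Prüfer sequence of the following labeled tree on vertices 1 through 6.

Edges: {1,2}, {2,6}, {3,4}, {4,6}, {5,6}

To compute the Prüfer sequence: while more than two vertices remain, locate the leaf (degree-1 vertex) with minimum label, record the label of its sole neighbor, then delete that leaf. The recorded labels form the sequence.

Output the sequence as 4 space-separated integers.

Step 1: leaves = {1,3,5}. Remove smallest leaf 1, emit neighbor 2.
Step 2: leaves = {2,3,5}. Remove smallest leaf 2, emit neighbor 6.
Step 3: leaves = {3,5}. Remove smallest leaf 3, emit neighbor 4.
Step 4: leaves = {4,5}. Remove smallest leaf 4, emit neighbor 6.
Done: 2 vertices remain (5, 6). Sequence = [2 6 4 6]

Answer: 2 6 4 6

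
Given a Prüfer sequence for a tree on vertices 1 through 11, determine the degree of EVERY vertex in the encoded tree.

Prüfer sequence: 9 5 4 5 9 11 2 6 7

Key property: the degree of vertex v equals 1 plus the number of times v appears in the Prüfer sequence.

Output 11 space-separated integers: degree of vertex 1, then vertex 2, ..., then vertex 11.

Answer: 1 2 1 2 3 2 2 1 3 1 2

Derivation:
p_1 = 9: count[9] becomes 1
p_2 = 5: count[5] becomes 1
p_3 = 4: count[4] becomes 1
p_4 = 5: count[5] becomes 2
p_5 = 9: count[9] becomes 2
p_6 = 11: count[11] becomes 1
p_7 = 2: count[2] becomes 1
p_8 = 6: count[6] becomes 1
p_9 = 7: count[7] becomes 1
Degrees (1 + count): deg[1]=1+0=1, deg[2]=1+1=2, deg[3]=1+0=1, deg[4]=1+1=2, deg[5]=1+2=3, deg[6]=1+1=2, deg[7]=1+1=2, deg[8]=1+0=1, deg[9]=1+2=3, deg[10]=1+0=1, deg[11]=1+1=2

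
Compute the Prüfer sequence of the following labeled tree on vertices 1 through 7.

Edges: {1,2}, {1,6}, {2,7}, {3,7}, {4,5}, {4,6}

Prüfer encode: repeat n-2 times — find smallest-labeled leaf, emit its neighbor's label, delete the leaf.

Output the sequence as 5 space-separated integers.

Answer: 7 4 6 1 2

Derivation:
Step 1: leaves = {3,5}. Remove smallest leaf 3, emit neighbor 7.
Step 2: leaves = {5,7}. Remove smallest leaf 5, emit neighbor 4.
Step 3: leaves = {4,7}. Remove smallest leaf 4, emit neighbor 6.
Step 4: leaves = {6,7}. Remove smallest leaf 6, emit neighbor 1.
Step 5: leaves = {1,7}. Remove smallest leaf 1, emit neighbor 2.
Done: 2 vertices remain (2, 7). Sequence = [7 4 6 1 2]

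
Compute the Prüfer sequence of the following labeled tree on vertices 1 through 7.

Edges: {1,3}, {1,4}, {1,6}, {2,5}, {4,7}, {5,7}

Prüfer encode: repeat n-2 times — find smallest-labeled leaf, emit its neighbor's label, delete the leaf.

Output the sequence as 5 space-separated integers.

Step 1: leaves = {2,3,6}. Remove smallest leaf 2, emit neighbor 5.
Step 2: leaves = {3,5,6}. Remove smallest leaf 3, emit neighbor 1.
Step 3: leaves = {5,6}. Remove smallest leaf 5, emit neighbor 7.
Step 4: leaves = {6,7}. Remove smallest leaf 6, emit neighbor 1.
Step 5: leaves = {1,7}. Remove smallest leaf 1, emit neighbor 4.
Done: 2 vertices remain (4, 7). Sequence = [5 1 7 1 4]

Answer: 5 1 7 1 4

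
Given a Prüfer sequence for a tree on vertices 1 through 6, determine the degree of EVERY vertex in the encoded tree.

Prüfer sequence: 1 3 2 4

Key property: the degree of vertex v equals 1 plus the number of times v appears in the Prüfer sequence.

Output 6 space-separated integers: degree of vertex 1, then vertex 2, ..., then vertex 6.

Answer: 2 2 2 2 1 1

Derivation:
p_1 = 1: count[1] becomes 1
p_2 = 3: count[3] becomes 1
p_3 = 2: count[2] becomes 1
p_4 = 4: count[4] becomes 1
Degrees (1 + count): deg[1]=1+1=2, deg[2]=1+1=2, deg[3]=1+1=2, deg[4]=1+1=2, deg[5]=1+0=1, deg[6]=1+0=1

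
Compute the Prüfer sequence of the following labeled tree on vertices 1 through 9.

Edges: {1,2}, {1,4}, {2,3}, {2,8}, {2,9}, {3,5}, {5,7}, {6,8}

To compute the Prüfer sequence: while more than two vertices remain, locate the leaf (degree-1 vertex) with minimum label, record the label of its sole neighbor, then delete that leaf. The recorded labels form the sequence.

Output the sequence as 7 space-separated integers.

Step 1: leaves = {4,6,7,9}. Remove smallest leaf 4, emit neighbor 1.
Step 2: leaves = {1,6,7,9}. Remove smallest leaf 1, emit neighbor 2.
Step 3: leaves = {6,7,9}. Remove smallest leaf 6, emit neighbor 8.
Step 4: leaves = {7,8,9}. Remove smallest leaf 7, emit neighbor 5.
Step 5: leaves = {5,8,9}. Remove smallest leaf 5, emit neighbor 3.
Step 6: leaves = {3,8,9}. Remove smallest leaf 3, emit neighbor 2.
Step 7: leaves = {8,9}. Remove smallest leaf 8, emit neighbor 2.
Done: 2 vertices remain (2, 9). Sequence = [1 2 8 5 3 2 2]

Answer: 1 2 8 5 3 2 2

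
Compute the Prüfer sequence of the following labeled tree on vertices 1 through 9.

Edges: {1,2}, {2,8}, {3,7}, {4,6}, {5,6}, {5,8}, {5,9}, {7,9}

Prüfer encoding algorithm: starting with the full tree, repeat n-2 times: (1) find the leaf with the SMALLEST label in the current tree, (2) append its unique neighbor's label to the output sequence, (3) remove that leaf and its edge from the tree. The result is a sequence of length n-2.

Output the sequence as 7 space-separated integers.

Answer: 2 8 7 6 5 9 5

Derivation:
Step 1: leaves = {1,3,4}. Remove smallest leaf 1, emit neighbor 2.
Step 2: leaves = {2,3,4}. Remove smallest leaf 2, emit neighbor 8.
Step 3: leaves = {3,4,8}. Remove smallest leaf 3, emit neighbor 7.
Step 4: leaves = {4,7,8}. Remove smallest leaf 4, emit neighbor 6.
Step 5: leaves = {6,7,8}. Remove smallest leaf 6, emit neighbor 5.
Step 6: leaves = {7,8}. Remove smallest leaf 7, emit neighbor 9.
Step 7: leaves = {8,9}. Remove smallest leaf 8, emit neighbor 5.
Done: 2 vertices remain (5, 9). Sequence = [2 8 7 6 5 9 5]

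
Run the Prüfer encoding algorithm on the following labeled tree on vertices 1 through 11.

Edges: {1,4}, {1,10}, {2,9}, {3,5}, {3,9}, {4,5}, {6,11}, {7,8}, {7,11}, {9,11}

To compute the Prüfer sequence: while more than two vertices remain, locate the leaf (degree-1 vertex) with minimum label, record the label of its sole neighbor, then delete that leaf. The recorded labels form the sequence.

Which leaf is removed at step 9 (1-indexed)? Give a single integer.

Step 1: current leaves = {2,6,8,10}. Remove leaf 2 (neighbor: 9).
Step 2: current leaves = {6,8,10}. Remove leaf 6 (neighbor: 11).
Step 3: current leaves = {8,10}. Remove leaf 8 (neighbor: 7).
Step 4: current leaves = {7,10}. Remove leaf 7 (neighbor: 11).
Step 5: current leaves = {10,11}. Remove leaf 10 (neighbor: 1).
Step 6: current leaves = {1,11}. Remove leaf 1 (neighbor: 4).
Step 7: current leaves = {4,11}. Remove leaf 4 (neighbor: 5).
Step 8: current leaves = {5,11}. Remove leaf 5 (neighbor: 3).
Step 9: current leaves = {3,11}. Remove leaf 3 (neighbor: 9).

Answer: 3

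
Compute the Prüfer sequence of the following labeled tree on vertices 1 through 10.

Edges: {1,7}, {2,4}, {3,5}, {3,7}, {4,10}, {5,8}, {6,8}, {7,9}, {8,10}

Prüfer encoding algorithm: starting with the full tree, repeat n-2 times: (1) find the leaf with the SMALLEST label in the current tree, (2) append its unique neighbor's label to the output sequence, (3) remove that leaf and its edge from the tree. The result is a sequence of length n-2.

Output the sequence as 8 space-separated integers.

Answer: 7 4 10 8 7 3 5 8

Derivation:
Step 1: leaves = {1,2,6,9}. Remove smallest leaf 1, emit neighbor 7.
Step 2: leaves = {2,6,9}. Remove smallest leaf 2, emit neighbor 4.
Step 3: leaves = {4,6,9}. Remove smallest leaf 4, emit neighbor 10.
Step 4: leaves = {6,9,10}. Remove smallest leaf 6, emit neighbor 8.
Step 5: leaves = {9,10}. Remove smallest leaf 9, emit neighbor 7.
Step 6: leaves = {7,10}. Remove smallest leaf 7, emit neighbor 3.
Step 7: leaves = {3,10}. Remove smallest leaf 3, emit neighbor 5.
Step 8: leaves = {5,10}. Remove smallest leaf 5, emit neighbor 8.
Done: 2 vertices remain (8, 10). Sequence = [7 4 10 8 7 3 5 8]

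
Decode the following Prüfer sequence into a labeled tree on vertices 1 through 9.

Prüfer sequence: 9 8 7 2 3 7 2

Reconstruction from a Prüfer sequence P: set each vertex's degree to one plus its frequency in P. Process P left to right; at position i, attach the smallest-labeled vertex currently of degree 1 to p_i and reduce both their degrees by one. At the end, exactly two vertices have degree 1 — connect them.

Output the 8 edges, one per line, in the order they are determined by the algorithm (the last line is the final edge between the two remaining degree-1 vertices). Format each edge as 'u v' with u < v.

Answer: 1 9
4 8
5 7
2 6
3 8
3 7
2 7
2 9

Derivation:
Initial degrees: {1:1, 2:3, 3:2, 4:1, 5:1, 6:1, 7:3, 8:2, 9:2}
Step 1: smallest deg-1 vertex = 1, p_1 = 9. Add edge {1,9}. Now deg[1]=0, deg[9]=1.
Step 2: smallest deg-1 vertex = 4, p_2 = 8. Add edge {4,8}. Now deg[4]=0, deg[8]=1.
Step 3: smallest deg-1 vertex = 5, p_3 = 7. Add edge {5,7}. Now deg[5]=0, deg[7]=2.
Step 4: smallest deg-1 vertex = 6, p_4 = 2. Add edge {2,6}. Now deg[6]=0, deg[2]=2.
Step 5: smallest deg-1 vertex = 8, p_5 = 3. Add edge {3,8}. Now deg[8]=0, deg[3]=1.
Step 6: smallest deg-1 vertex = 3, p_6 = 7. Add edge {3,7}. Now deg[3]=0, deg[7]=1.
Step 7: smallest deg-1 vertex = 7, p_7 = 2. Add edge {2,7}. Now deg[7]=0, deg[2]=1.
Final: two remaining deg-1 vertices are 2, 9. Add edge {2,9}.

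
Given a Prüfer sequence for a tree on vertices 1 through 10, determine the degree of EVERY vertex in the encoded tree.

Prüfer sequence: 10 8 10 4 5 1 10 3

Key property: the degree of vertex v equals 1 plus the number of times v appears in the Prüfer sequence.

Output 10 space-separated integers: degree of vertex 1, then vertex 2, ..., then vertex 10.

Answer: 2 1 2 2 2 1 1 2 1 4

Derivation:
p_1 = 10: count[10] becomes 1
p_2 = 8: count[8] becomes 1
p_3 = 10: count[10] becomes 2
p_4 = 4: count[4] becomes 1
p_5 = 5: count[5] becomes 1
p_6 = 1: count[1] becomes 1
p_7 = 10: count[10] becomes 3
p_8 = 3: count[3] becomes 1
Degrees (1 + count): deg[1]=1+1=2, deg[2]=1+0=1, deg[3]=1+1=2, deg[4]=1+1=2, deg[5]=1+1=2, deg[6]=1+0=1, deg[7]=1+0=1, deg[8]=1+1=2, deg[9]=1+0=1, deg[10]=1+3=4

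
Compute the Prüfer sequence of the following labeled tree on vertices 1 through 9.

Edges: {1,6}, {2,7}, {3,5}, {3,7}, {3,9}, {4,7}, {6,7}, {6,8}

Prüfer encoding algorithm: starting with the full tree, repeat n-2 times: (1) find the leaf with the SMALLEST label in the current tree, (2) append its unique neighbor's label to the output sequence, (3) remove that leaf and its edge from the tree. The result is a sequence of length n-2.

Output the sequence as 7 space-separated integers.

Answer: 6 7 7 3 6 7 3

Derivation:
Step 1: leaves = {1,2,4,5,8,9}. Remove smallest leaf 1, emit neighbor 6.
Step 2: leaves = {2,4,5,8,9}. Remove smallest leaf 2, emit neighbor 7.
Step 3: leaves = {4,5,8,9}. Remove smallest leaf 4, emit neighbor 7.
Step 4: leaves = {5,8,9}. Remove smallest leaf 5, emit neighbor 3.
Step 5: leaves = {8,9}. Remove smallest leaf 8, emit neighbor 6.
Step 6: leaves = {6,9}. Remove smallest leaf 6, emit neighbor 7.
Step 7: leaves = {7,9}. Remove smallest leaf 7, emit neighbor 3.
Done: 2 vertices remain (3, 9). Sequence = [6 7 7 3 6 7 3]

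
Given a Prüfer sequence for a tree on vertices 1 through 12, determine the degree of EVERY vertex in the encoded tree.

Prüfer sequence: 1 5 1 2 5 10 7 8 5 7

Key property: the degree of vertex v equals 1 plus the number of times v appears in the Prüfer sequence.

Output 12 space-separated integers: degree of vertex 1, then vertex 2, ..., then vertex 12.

p_1 = 1: count[1] becomes 1
p_2 = 5: count[5] becomes 1
p_3 = 1: count[1] becomes 2
p_4 = 2: count[2] becomes 1
p_5 = 5: count[5] becomes 2
p_6 = 10: count[10] becomes 1
p_7 = 7: count[7] becomes 1
p_8 = 8: count[8] becomes 1
p_9 = 5: count[5] becomes 3
p_10 = 7: count[7] becomes 2
Degrees (1 + count): deg[1]=1+2=3, deg[2]=1+1=2, deg[3]=1+0=1, deg[4]=1+0=1, deg[5]=1+3=4, deg[6]=1+0=1, deg[7]=1+2=3, deg[8]=1+1=2, deg[9]=1+0=1, deg[10]=1+1=2, deg[11]=1+0=1, deg[12]=1+0=1

Answer: 3 2 1 1 4 1 3 2 1 2 1 1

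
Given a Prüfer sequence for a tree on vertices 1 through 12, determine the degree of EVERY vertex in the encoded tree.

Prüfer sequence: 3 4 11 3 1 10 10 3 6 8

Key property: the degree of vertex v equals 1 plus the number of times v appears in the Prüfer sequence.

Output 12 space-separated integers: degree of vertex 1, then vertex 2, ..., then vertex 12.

p_1 = 3: count[3] becomes 1
p_2 = 4: count[4] becomes 1
p_3 = 11: count[11] becomes 1
p_4 = 3: count[3] becomes 2
p_5 = 1: count[1] becomes 1
p_6 = 10: count[10] becomes 1
p_7 = 10: count[10] becomes 2
p_8 = 3: count[3] becomes 3
p_9 = 6: count[6] becomes 1
p_10 = 8: count[8] becomes 1
Degrees (1 + count): deg[1]=1+1=2, deg[2]=1+0=1, deg[3]=1+3=4, deg[4]=1+1=2, deg[5]=1+0=1, deg[6]=1+1=2, deg[7]=1+0=1, deg[8]=1+1=2, deg[9]=1+0=1, deg[10]=1+2=3, deg[11]=1+1=2, deg[12]=1+0=1

Answer: 2 1 4 2 1 2 1 2 1 3 2 1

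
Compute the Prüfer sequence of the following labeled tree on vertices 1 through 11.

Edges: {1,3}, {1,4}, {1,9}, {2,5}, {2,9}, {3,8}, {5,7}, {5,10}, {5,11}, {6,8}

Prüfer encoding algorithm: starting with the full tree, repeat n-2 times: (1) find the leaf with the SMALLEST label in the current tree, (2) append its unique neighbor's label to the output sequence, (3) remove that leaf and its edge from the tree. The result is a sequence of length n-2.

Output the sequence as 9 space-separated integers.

Step 1: leaves = {4,6,7,10,11}. Remove smallest leaf 4, emit neighbor 1.
Step 2: leaves = {6,7,10,11}. Remove smallest leaf 6, emit neighbor 8.
Step 3: leaves = {7,8,10,11}. Remove smallest leaf 7, emit neighbor 5.
Step 4: leaves = {8,10,11}. Remove smallest leaf 8, emit neighbor 3.
Step 5: leaves = {3,10,11}. Remove smallest leaf 3, emit neighbor 1.
Step 6: leaves = {1,10,11}. Remove smallest leaf 1, emit neighbor 9.
Step 7: leaves = {9,10,11}. Remove smallest leaf 9, emit neighbor 2.
Step 8: leaves = {2,10,11}. Remove smallest leaf 2, emit neighbor 5.
Step 9: leaves = {10,11}. Remove smallest leaf 10, emit neighbor 5.
Done: 2 vertices remain (5, 11). Sequence = [1 8 5 3 1 9 2 5 5]

Answer: 1 8 5 3 1 9 2 5 5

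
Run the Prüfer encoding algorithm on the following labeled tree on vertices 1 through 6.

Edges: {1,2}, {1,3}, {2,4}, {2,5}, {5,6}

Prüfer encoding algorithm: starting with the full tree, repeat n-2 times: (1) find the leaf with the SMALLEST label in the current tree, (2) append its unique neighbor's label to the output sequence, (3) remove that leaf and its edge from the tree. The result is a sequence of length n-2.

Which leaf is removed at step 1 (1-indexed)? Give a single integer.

Answer: 3

Derivation:
Step 1: current leaves = {3,4,6}. Remove leaf 3 (neighbor: 1).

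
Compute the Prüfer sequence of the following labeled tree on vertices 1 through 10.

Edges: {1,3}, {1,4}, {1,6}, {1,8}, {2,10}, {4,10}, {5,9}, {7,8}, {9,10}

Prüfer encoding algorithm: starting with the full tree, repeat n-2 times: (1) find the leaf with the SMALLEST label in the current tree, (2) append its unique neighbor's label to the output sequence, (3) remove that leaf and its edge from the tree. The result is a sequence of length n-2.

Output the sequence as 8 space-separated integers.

Answer: 10 1 9 1 8 1 4 10

Derivation:
Step 1: leaves = {2,3,5,6,7}. Remove smallest leaf 2, emit neighbor 10.
Step 2: leaves = {3,5,6,7}. Remove smallest leaf 3, emit neighbor 1.
Step 3: leaves = {5,6,7}. Remove smallest leaf 5, emit neighbor 9.
Step 4: leaves = {6,7,9}. Remove smallest leaf 6, emit neighbor 1.
Step 5: leaves = {7,9}. Remove smallest leaf 7, emit neighbor 8.
Step 6: leaves = {8,9}. Remove smallest leaf 8, emit neighbor 1.
Step 7: leaves = {1,9}. Remove smallest leaf 1, emit neighbor 4.
Step 8: leaves = {4,9}. Remove smallest leaf 4, emit neighbor 10.
Done: 2 vertices remain (9, 10). Sequence = [10 1 9 1 8 1 4 10]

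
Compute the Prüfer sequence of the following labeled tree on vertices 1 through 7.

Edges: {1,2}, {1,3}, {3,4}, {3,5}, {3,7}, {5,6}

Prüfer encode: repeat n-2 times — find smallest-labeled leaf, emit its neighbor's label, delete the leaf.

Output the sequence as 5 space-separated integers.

Step 1: leaves = {2,4,6,7}. Remove smallest leaf 2, emit neighbor 1.
Step 2: leaves = {1,4,6,7}. Remove smallest leaf 1, emit neighbor 3.
Step 3: leaves = {4,6,7}. Remove smallest leaf 4, emit neighbor 3.
Step 4: leaves = {6,7}. Remove smallest leaf 6, emit neighbor 5.
Step 5: leaves = {5,7}. Remove smallest leaf 5, emit neighbor 3.
Done: 2 vertices remain (3, 7). Sequence = [1 3 3 5 3]

Answer: 1 3 3 5 3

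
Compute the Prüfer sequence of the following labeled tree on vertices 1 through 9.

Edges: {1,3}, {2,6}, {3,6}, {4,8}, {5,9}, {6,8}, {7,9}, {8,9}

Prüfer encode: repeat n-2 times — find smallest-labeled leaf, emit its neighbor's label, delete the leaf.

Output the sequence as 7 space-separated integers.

Answer: 3 6 6 8 9 8 9

Derivation:
Step 1: leaves = {1,2,4,5,7}. Remove smallest leaf 1, emit neighbor 3.
Step 2: leaves = {2,3,4,5,7}. Remove smallest leaf 2, emit neighbor 6.
Step 3: leaves = {3,4,5,7}. Remove smallest leaf 3, emit neighbor 6.
Step 4: leaves = {4,5,6,7}. Remove smallest leaf 4, emit neighbor 8.
Step 5: leaves = {5,6,7}. Remove smallest leaf 5, emit neighbor 9.
Step 6: leaves = {6,7}. Remove smallest leaf 6, emit neighbor 8.
Step 7: leaves = {7,8}. Remove smallest leaf 7, emit neighbor 9.
Done: 2 vertices remain (8, 9). Sequence = [3 6 6 8 9 8 9]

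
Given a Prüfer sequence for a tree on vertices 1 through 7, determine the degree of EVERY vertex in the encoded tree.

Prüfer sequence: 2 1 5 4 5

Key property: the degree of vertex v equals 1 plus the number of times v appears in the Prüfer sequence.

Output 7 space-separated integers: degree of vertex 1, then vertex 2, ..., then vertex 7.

p_1 = 2: count[2] becomes 1
p_2 = 1: count[1] becomes 1
p_3 = 5: count[5] becomes 1
p_4 = 4: count[4] becomes 1
p_5 = 5: count[5] becomes 2
Degrees (1 + count): deg[1]=1+1=2, deg[2]=1+1=2, deg[3]=1+0=1, deg[4]=1+1=2, deg[5]=1+2=3, deg[6]=1+0=1, deg[7]=1+0=1

Answer: 2 2 1 2 3 1 1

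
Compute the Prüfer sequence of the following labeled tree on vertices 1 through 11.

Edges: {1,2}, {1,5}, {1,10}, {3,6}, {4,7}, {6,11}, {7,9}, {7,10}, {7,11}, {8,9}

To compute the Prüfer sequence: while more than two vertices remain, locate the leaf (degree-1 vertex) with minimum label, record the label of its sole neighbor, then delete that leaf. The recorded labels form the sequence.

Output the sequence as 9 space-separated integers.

Step 1: leaves = {2,3,4,5,8}. Remove smallest leaf 2, emit neighbor 1.
Step 2: leaves = {3,4,5,8}. Remove smallest leaf 3, emit neighbor 6.
Step 3: leaves = {4,5,6,8}. Remove smallest leaf 4, emit neighbor 7.
Step 4: leaves = {5,6,8}. Remove smallest leaf 5, emit neighbor 1.
Step 5: leaves = {1,6,8}. Remove smallest leaf 1, emit neighbor 10.
Step 6: leaves = {6,8,10}. Remove smallest leaf 6, emit neighbor 11.
Step 7: leaves = {8,10,11}. Remove smallest leaf 8, emit neighbor 9.
Step 8: leaves = {9,10,11}. Remove smallest leaf 9, emit neighbor 7.
Step 9: leaves = {10,11}. Remove smallest leaf 10, emit neighbor 7.
Done: 2 vertices remain (7, 11). Sequence = [1 6 7 1 10 11 9 7 7]

Answer: 1 6 7 1 10 11 9 7 7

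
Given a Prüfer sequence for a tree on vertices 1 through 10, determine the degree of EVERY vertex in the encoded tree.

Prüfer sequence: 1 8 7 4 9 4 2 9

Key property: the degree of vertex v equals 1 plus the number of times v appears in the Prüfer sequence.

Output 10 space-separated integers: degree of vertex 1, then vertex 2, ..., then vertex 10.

p_1 = 1: count[1] becomes 1
p_2 = 8: count[8] becomes 1
p_3 = 7: count[7] becomes 1
p_4 = 4: count[4] becomes 1
p_5 = 9: count[9] becomes 1
p_6 = 4: count[4] becomes 2
p_7 = 2: count[2] becomes 1
p_8 = 9: count[9] becomes 2
Degrees (1 + count): deg[1]=1+1=2, deg[2]=1+1=2, deg[3]=1+0=1, deg[4]=1+2=3, deg[5]=1+0=1, deg[6]=1+0=1, deg[7]=1+1=2, deg[8]=1+1=2, deg[9]=1+2=3, deg[10]=1+0=1

Answer: 2 2 1 3 1 1 2 2 3 1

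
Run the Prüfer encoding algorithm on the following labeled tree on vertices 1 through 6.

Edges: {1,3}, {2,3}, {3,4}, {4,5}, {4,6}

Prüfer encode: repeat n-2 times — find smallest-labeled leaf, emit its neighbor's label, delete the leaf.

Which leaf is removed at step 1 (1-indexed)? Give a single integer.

Step 1: current leaves = {1,2,5,6}. Remove leaf 1 (neighbor: 3).

Answer: 1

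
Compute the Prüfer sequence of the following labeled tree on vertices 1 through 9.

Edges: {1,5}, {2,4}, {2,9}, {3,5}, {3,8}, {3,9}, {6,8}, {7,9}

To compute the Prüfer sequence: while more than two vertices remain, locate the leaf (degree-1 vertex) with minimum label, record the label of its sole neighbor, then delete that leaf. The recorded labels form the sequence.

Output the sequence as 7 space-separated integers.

Step 1: leaves = {1,4,6,7}. Remove smallest leaf 1, emit neighbor 5.
Step 2: leaves = {4,5,6,7}. Remove smallest leaf 4, emit neighbor 2.
Step 3: leaves = {2,5,6,7}. Remove smallest leaf 2, emit neighbor 9.
Step 4: leaves = {5,6,7}. Remove smallest leaf 5, emit neighbor 3.
Step 5: leaves = {6,7}. Remove smallest leaf 6, emit neighbor 8.
Step 6: leaves = {7,8}. Remove smallest leaf 7, emit neighbor 9.
Step 7: leaves = {8,9}. Remove smallest leaf 8, emit neighbor 3.
Done: 2 vertices remain (3, 9). Sequence = [5 2 9 3 8 9 3]

Answer: 5 2 9 3 8 9 3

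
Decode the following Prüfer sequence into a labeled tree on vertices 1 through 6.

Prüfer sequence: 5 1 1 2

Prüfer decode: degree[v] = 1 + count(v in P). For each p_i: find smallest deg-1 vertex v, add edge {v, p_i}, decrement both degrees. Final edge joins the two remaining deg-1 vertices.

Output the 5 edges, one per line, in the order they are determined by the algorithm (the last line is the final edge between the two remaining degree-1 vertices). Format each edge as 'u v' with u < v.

Answer: 3 5
1 4
1 5
1 2
2 6

Derivation:
Initial degrees: {1:3, 2:2, 3:1, 4:1, 5:2, 6:1}
Step 1: smallest deg-1 vertex = 3, p_1 = 5. Add edge {3,5}. Now deg[3]=0, deg[5]=1.
Step 2: smallest deg-1 vertex = 4, p_2 = 1. Add edge {1,4}. Now deg[4]=0, deg[1]=2.
Step 3: smallest deg-1 vertex = 5, p_3 = 1. Add edge {1,5}. Now deg[5]=0, deg[1]=1.
Step 4: smallest deg-1 vertex = 1, p_4 = 2. Add edge {1,2}. Now deg[1]=0, deg[2]=1.
Final: two remaining deg-1 vertices are 2, 6. Add edge {2,6}.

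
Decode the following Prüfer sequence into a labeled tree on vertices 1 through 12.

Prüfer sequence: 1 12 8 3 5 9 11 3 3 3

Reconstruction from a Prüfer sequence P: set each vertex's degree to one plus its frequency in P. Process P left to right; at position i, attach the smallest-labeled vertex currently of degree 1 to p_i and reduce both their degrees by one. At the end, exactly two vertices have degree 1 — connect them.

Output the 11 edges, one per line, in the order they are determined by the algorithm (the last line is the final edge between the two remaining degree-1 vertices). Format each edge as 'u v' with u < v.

Answer: 1 2
1 12
4 8
3 6
5 7
5 9
8 11
3 9
3 10
3 11
3 12

Derivation:
Initial degrees: {1:2, 2:1, 3:5, 4:1, 5:2, 6:1, 7:1, 8:2, 9:2, 10:1, 11:2, 12:2}
Step 1: smallest deg-1 vertex = 2, p_1 = 1. Add edge {1,2}. Now deg[2]=0, deg[1]=1.
Step 2: smallest deg-1 vertex = 1, p_2 = 12. Add edge {1,12}. Now deg[1]=0, deg[12]=1.
Step 3: smallest deg-1 vertex = 4, p_3 = 8. Add edge {4,8}. Now deg[4]=0, deg[8]=1.
Step 4: smallest deg-1 vertex = 6, p_4 = 3. Add edge {3,6}. Now deg[6]=0, deg[3]=4.
Step 5: smallest deg-1 vertex = 7, p_5 = 5. Add edge {5,7}. Now deg[7]=0, deg[5]=1.
Step 6: smallest deg-1 vertex = 5, p_6 = 9. Add edge {5,9}. Now deg[5]=0, deg[9]=1.
Step 7: smallest deg-1 vertex = 8, p_7 = 11. Add edge {8,11}. Now deg[8]=0, deg[11]=1.
Step 8: smallest deg-1 vertex = 9, p_8 = 3. Add edge {3,9}. Now deg[9]=0, deg[3]=3.
Step 9: smallest deg-1 vertex = 10, p_9 = 3. Add edge {3,10}. Now deg[10]=0, deg[3]=2.
Step 10: smallest deg-1 vertex = 11, p_10 = 3. Add edge {3,11}. Now deg[11]=0, deg[3]=1.
Final: two remaining deg-1 vertices are 3, 12. Add edge {3,12}.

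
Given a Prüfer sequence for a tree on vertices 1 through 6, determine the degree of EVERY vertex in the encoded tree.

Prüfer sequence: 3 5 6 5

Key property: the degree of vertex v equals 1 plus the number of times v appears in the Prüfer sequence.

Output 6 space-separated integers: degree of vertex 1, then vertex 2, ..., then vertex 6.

Answer: 1 1 2 1 3 2

Derivation:
p_1 = 3: count[3] becomes 1
p_2 = 5: count[5] becomes 1
p_3 = 6: count[6] becomes 1
p_4 = 5: count[5] becomes 2
Degrees (1 + count): deg[1]=1+0=1, deg[2]=1+0=1, deg[3]=1+1=2, deg[4]=1+0=1, deg[5]=1+2=3, deg[6]=1+1=2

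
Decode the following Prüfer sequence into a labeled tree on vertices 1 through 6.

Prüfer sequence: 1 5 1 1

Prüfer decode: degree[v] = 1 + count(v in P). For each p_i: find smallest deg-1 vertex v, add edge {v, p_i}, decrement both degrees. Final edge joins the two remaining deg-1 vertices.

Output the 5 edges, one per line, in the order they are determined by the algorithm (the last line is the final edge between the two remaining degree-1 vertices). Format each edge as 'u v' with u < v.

Answer: 1 2
3 5
1 4
1 5
1 6

Derivation:
Initial degrees: {1:4, 2:1, 3:1, 4:1, 5:2, 6:1}
Step 1: smallest deg-1 vertex = 2, p_1 = 1. Add edge {1,2}. Now deg[2]=0, deg[1]=3.
Step 2: smallest deg-1 vertex = 3, p_2 = 5. Add edge {3,5}. Now deg[3]=0, deg[5]=1.
Step 3: smallest deg-1 vertex = 4, p_3 = 1. Add edge {1,4}. Now deg[4]=0, deg[1]=2.
Step 4: smallest deg-1 vertex = 5, p_4 = 1. Add edge {1,5}. Now deg[5]=0, deg[1]=1.
Final: two remaining deg-1 vertices are 1, 6. Add edge {1,6}.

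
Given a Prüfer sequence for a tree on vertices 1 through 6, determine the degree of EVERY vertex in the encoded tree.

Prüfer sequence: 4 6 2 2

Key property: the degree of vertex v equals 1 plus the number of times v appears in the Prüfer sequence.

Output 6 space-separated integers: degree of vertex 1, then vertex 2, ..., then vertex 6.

Answer: 1 3 1 2 1 2

Derivation:
p_1 = 4: count[4] becomes 1
p_2 = 6: count[6] becomes 1
p_3 = 2: count[2] becomes 1
p_4 = 2: count[2] becomes 2
Degrees (1 + count): deg[1]=1+0=1, deg[2]=1+2=3, deg[3]=1+0=1, deg[4]=1+1=2, deg[5]=1+0=1, deg[6]=1+1=2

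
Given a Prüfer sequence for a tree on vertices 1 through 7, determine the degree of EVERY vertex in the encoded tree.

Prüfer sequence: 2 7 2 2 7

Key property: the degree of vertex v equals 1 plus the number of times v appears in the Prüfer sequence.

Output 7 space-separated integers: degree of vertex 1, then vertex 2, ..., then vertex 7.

Answer: 1 4 1 1 1 1 3

Derivation:
p_1 = 2: count[2] becomes 1
p_2 = 7: count[7] becomes 1
p_3 = 2: count[2] becomes 2
p_4 = 2: count[2] becomes 3
p_5 = 7: count[7] becomes 2
Degrees (1 + count): deg[1]=1+0=1, deg[2]=1+3=4, deg[3]=1+0=1, deg[4]=1+0=1, deg[5]=1+0=1, deg[6]=1+0=1, deg[7]=1+2=3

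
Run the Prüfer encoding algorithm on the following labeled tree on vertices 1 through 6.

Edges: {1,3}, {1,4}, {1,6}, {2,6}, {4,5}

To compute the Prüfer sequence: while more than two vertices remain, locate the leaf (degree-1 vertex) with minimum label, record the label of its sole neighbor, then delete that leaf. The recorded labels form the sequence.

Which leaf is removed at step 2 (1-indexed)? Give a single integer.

Step 1: current leaves = {2,3,5}. Remove leaf 2 (neighbor: 6).
Step 2: current leaves = {3,5,6}. Remove leaf 3 (neighbor: 1).

Answer: 3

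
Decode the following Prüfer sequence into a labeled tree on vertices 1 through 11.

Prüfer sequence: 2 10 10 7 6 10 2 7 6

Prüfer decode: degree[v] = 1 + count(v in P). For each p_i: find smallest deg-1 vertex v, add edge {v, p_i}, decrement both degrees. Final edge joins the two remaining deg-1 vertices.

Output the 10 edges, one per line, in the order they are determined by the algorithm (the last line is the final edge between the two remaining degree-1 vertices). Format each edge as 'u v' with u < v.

Initial degrees: {1:1, 2:3, 3:1, 4:1, 5:1, 6:3, 7:3, 8:1, 9:1, 10:4, 11:1}
Step 1: smallest deg-1 vertex = 1, p_1 = 2. Add edge {1,2}. Now deg[1]=0, deg[2]=2.
Step 2: smallest deg-1 vertex = 3, p_2 = 10. Add edge {3,10}. Now deg[3]=0, deg[10]=3.
Step 3: smallest deg-1 vertex = 4, p_3 = 10. Add edge {4,10}. Now deg[4]=0, deg[10]=2.
Step 4: smallest deg-1 vertex = 5, p_4 = 7. Add edge {5,7}. Now deg[5]=0, deg[7]=2.
Step 5: smallest deg-1 vertex = 8, p_5 = 6. Add edge {6,8}. Now deg[8]=0, deg[6]=2.
Step 6: smallest deg-1 vertex = 9, p_6 = 10. Add edge {9,10}. Now deg[9]=0, deg[10]=1.
Step 7: smallest deg-1 vertex = 10, p_7 = 2. Add edge {2,10}. Now deg[10]=0, deg[2]=1.
Step 8: smallest deg-1 vertex = 2, p_8 = 7. Add edge {2,7}. Now deg[2]=0, deg[7]=1.
Step 9: smallest deg-1 vertex = 7, p_9 = 6. Add edge {6,7}. Now deg[7]=0, deg[6]=1.
Final: two remaining deg-1 vertices are 6, 11. Add edge {6,11}.

Answer: 1 2
3 10
4 10
5 7
6 8
9 10
2 10
2 7
6 7
6 11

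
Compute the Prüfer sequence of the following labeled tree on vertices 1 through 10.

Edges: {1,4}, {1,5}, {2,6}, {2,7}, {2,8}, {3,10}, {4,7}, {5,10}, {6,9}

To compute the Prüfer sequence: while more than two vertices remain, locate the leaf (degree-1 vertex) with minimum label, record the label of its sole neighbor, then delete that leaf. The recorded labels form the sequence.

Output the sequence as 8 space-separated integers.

Step 1: leaves = {3,8,9}. Remove smallest leaf 3, emit neighbor 10.
Step 2: leaves = {8,9,10}. Remove smallest leaf 8, emit neighbor 2.
Step 3: leaves = {9,10}. Remove smallest leaf 9, emit neighbor 6.
Step 4: leaves = {6,10}. Remove smallest leaf 6, emit neighbor 2.
Step 5: leaves = {2,10}. Remove smallest leaf 2, emit neighbor 7.
Step 6: leaves = {7,10}. Remove smallest leaf 7, emit neighbor 4.
Step 7: leaves = {4,10}. Remove smallest leaf 4, emit neighbor 1.
Step 8: leaves = {1,10}. Remove smallest leaf 1, emit neighbor 5.
Done: 2 vertices remain (5, 10). Sequence = [10 2 6 2 7 4 1 5]

Answer: 10 2 6 2 7 4 1 5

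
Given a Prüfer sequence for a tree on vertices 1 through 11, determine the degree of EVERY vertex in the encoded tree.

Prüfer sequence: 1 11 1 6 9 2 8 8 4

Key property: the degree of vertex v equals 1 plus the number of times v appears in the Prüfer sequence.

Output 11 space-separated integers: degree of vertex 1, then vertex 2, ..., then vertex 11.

p_1 = 1: count[1] becomes 1
p_2 = 11: count[11] becomes 1
p_3 = 1: count[1] becomes 2
p_4 = 6: count[6] becomes 1
p_5 = 9: count[9] becomes 1
p_6 = 2: count[2] becomes 1
p_7 = 8: count[8] becomes 1
p_8 = 8: count[8] becomes 2
p_9 = 4: count[4] becomes 1
Degrees (1 + count): deg[1]=1+2=3, deg[2]=1+1=2, deg[3]=1+0=1, deg[4]=1+1=2, deg[5]=1+0=1, deg[6]=1+1=2, deg[7]=1+0=1, deg[8]=1+2=3, deg[9]=1+1=2, deg[10]=1+0=1, deg[11]=1+1=2

Answer: 3 2 1 2 1 2 1 3 2 1 2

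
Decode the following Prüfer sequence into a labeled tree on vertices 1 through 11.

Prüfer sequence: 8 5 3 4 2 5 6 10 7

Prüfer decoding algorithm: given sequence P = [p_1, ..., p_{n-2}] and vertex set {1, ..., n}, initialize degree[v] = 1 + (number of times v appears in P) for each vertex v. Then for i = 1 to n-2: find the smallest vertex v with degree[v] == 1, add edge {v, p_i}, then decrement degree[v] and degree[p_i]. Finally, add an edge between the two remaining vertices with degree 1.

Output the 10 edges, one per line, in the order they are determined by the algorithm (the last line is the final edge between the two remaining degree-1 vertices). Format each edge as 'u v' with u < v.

Initial degrees: {1:1, 2:2, 3:2, 4:2, 5:3, 6:2, 7:2, 8:2, 9:1, 10:2, 11:1}
Step 1: smallest deg-1 vertex = 1, p_1 = 8. Add edge {1,8}. Now deg[1]=0, deg[8]=1.
Step 2: smallest deg-1 vertex = 8, p_2 = 5. Add edge {5,8}. Now deg[8]=0, deg[5]=2.
Step 3: smallest deg-1 vertex = 9, p_3 = 3. Add edge {3,9}. Now deg[9]=0, deg[3]=1.
Step 4: smallest deg-1 vertex = 3, p_4 = 4. Add edge {3,4}. Now deg[3]=0, deg[4]=1.
Step 5: smallest deg-1 vertex = 4, p_5 = 2. Add edge {2,4}. Now deg[4]=0, deg[2]=1.
Step 6: smallest deg-1 vertex = 2, p_6 = 5. Add edge {2,5}. Now deg[2]=0, deg[5]=1.
Step 7: smallest deg-1 vertex = 5, p_7 = 6. Add edge {5,6}. Now deg[5]=0, deg[6]=1.
Step 8: smallest deg-1 vertex = 6, p_8 = 10. Add edge {6,10}. Now deg[6]=0, deg[10]=1.
Step 9: smallest deg-1 vertex = 10, p_9 = 7. Add edge {7,10}. Now deg[10]=0, deg[7]=1.
Final: two remaining deg-1 vertices are 7, 11. Add edge {7,11}.

Answer: 1 8
5 8
3 9
3 4
2 4
2 5
5 6
6 10
7 10
7 11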